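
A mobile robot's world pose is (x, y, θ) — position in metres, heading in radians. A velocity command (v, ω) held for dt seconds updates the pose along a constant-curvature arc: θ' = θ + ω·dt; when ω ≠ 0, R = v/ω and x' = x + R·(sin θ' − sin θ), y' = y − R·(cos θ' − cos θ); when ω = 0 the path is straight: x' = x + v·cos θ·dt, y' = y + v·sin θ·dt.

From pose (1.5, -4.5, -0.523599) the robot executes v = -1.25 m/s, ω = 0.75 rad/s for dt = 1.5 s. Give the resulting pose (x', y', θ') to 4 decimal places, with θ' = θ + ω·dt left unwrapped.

(-0.2763, -4.5691, 0.6014)

θ' = -0.5236 + 0.75·1.5 = 0.6014
R = v/ω = -1.25/0.75 = -1.6667
x' = 1.5 + -1.6667·(sin 0.6014 − sin -0.5236) = -0.2763
y' = -4.5 − -1.6667·(cos 0.6014 − cos -0.5236) = -4.5691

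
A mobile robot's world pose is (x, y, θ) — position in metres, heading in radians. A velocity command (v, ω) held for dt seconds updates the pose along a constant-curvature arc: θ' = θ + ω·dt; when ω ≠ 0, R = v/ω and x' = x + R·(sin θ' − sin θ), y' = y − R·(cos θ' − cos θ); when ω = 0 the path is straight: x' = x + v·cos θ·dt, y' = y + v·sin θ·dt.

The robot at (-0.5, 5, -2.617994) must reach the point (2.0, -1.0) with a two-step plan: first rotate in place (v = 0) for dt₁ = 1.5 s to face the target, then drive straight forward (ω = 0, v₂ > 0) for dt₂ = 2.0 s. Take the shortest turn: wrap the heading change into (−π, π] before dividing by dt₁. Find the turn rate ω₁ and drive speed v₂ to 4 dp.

ω₁ = 0.9613, v₂ = 3.2500

heading to target = atan2(-1−5, 2−-0.5) = -1.1760
Δθ = wrap(-1.1760 − -2.6180) = 1.4420; ω₁ = Δθ/dt₁ = 0.9613
distance = √((2−-0.5)² + (-1−5)²) = 6.5000; v₂ = distance/dt₂ = 3.2500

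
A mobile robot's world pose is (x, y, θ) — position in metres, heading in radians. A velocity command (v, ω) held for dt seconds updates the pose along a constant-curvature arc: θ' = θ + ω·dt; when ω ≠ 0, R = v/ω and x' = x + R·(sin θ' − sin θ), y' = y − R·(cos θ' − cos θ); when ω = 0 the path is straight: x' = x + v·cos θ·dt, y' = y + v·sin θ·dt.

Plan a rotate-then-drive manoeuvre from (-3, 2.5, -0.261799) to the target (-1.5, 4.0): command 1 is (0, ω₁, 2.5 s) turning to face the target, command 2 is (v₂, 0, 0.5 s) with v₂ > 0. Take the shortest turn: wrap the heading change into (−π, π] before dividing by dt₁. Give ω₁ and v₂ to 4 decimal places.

ω₁ = 0.4189, v₂ = 4.2426

heading to target = atan2(4−2.5, -1.5−-3) = 0.7854
Δθ = wrap(0.7854 − -0.2618) = 1.0472; ω₁ = Δθ/dt₁ = 0.4189
distance = √((-1.5−-3)² + (4−2.5)²) = 2.1213; v₂ = distance/dt₂ = 4.2426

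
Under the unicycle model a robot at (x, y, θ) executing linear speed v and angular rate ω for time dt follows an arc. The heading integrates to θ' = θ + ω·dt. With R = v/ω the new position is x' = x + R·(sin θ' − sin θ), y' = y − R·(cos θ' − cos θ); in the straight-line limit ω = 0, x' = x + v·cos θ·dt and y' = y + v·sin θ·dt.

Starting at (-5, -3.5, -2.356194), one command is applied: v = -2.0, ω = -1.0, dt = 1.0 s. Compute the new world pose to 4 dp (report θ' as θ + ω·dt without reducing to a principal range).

(-3.1599, -2.9601, -3.3562)

θ' = -2.3562 + -1.0·1.0 = -3.3562
R = v/ω = -2.0/-1.0 = 2.0000
x' = -5 + 2.0000·(sin -3.3562 − sin -2.3562) = -3.1599
y' = -3.5 − 2.0000·(cos -3.3562 − cos -2.3562) = -2.9601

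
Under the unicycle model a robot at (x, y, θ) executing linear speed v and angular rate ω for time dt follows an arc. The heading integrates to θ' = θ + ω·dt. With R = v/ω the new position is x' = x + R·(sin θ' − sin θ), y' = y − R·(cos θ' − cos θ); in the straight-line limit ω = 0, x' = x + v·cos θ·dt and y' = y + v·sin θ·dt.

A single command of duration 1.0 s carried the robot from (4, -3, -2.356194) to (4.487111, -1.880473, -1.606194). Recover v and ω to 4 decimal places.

v = -1.2500, ω = 0.7500

Δθ = -1.606194 − -2.356194 = 0.750000
ω = Δθ/dt = 0.750000/1.0 = 0.7500
R = −Δy/(cos θ' − cos θ) = -1.6667
v = R·ω = -1.6667·0.7500 = -1.2500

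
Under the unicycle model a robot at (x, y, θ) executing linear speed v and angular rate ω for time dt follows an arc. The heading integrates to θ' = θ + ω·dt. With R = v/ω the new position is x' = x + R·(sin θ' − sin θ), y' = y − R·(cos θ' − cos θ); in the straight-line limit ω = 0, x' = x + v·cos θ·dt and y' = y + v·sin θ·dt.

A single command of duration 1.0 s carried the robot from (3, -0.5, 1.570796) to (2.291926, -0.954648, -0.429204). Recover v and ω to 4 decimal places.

v = -1.0000, ω = -2.0000

Δθ = -0.429204 − 1.570796 = -2.000000
ω = Δθ/dt = -2.000000/1.0 = -2.0000
R = Δx/(sin θ' − sin θ) = 0.5000
v = R·ω = 0.5000·-2.0000 = -1.0000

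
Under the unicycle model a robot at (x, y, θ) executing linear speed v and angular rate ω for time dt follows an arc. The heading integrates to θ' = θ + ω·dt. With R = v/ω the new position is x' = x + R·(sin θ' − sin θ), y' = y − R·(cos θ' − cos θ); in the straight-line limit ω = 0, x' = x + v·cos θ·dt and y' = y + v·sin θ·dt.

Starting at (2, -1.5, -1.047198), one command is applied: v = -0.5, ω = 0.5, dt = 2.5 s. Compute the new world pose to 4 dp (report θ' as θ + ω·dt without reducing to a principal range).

θ' = -1.0472 + 0.5·2.5 = 0.2028
R = v/ω = -0.5/0.5 = -1.0000
x' = 2 + -1.0000·(sin 0.2028 − sin -1.0472) = 0.9326
y' = -1.5 − -1.0000·(cos 0.2028 − cos -1.0472) = -1.0205

(0.9326, -1.0205, 0.2028)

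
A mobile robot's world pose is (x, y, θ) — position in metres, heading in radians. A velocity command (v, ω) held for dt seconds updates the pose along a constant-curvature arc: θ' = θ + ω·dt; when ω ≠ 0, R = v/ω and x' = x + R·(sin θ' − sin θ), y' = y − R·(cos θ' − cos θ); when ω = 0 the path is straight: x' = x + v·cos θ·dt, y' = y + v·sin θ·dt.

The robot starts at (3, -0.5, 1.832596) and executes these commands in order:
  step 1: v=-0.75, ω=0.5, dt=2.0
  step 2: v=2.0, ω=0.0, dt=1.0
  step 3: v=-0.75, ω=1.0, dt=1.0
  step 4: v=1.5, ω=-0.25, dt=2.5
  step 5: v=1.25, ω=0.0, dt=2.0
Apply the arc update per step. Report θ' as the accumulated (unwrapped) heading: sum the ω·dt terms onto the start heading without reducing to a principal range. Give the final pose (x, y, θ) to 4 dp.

(-3.1292, -2.3242, 3.2076)

step 1: θ'=2.8326 (R=-1.5000) → pose (3.9927, -1.5407, 2.8326)
step 2: θ'=2.8326 (straight) → pose (2.0875, -0.9325, 2.8326)
step 3: θ'=3.8326 (R=-0.7500) → pose (2.7935, -0.7960, 3.8326)
step 4: θ'=3.2076 (R=-6.0000) → pose (-0.6346, -2.1593, 3.2076)
step 5: θ'=3.2076 (straight) → pose (-3.1292, -2.3242, 3.2076)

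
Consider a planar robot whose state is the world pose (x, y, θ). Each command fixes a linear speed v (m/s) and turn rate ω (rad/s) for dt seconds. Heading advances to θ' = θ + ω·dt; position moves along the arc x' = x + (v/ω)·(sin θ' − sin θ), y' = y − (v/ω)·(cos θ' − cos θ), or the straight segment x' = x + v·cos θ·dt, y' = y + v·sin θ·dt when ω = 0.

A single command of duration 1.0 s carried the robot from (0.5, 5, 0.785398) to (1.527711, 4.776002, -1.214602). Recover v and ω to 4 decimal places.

Δθ = -1.214602 − 0.785398 = -2.000000
ω = Δθ/dt = -2.000000/1.0 = -2.0000
R = Δx/(sin θ' − sin θ) = -0.6250
v = R·ω = -0.6250·-2.0000 = 1.2500

v = 1.2500, ω = -2.0000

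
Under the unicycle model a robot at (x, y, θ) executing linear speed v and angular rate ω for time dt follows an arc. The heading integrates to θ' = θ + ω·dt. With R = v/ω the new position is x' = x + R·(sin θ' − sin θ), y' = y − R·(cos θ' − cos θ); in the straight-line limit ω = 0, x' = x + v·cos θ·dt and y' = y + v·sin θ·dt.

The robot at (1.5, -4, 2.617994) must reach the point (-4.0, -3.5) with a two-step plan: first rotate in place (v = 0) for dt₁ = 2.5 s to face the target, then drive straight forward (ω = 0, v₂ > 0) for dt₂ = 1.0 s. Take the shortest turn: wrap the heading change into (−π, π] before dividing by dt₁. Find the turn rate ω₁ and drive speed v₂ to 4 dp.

heading to target = atan2(-3.5−-4, -4−1.5) = 3.0509
Δθ = wrap(3.0509 − 2.6180) = 0.4329; ω₁ = Δθ/dt₁ = 0.1732
distance = √((-4−1.5)² + (-3.5−-4)²) = 5.5227; v₂ = distance/dt₂ = 5.5227

ω₁ = 0.1732, v₂ = 5.5227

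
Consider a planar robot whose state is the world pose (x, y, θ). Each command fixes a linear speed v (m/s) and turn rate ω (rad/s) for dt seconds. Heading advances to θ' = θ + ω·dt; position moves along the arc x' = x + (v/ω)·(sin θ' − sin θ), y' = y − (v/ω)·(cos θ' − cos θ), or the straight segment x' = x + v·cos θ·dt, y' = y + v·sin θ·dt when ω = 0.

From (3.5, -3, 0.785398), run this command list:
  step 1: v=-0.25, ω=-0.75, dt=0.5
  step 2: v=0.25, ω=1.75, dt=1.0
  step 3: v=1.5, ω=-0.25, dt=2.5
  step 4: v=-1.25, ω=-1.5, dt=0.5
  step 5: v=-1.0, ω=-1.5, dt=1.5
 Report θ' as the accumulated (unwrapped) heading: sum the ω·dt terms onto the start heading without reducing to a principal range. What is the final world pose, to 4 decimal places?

step 1: θ'=0.4104 (R=0.3333) → pose (3.3973, -3.0700, 0.4104)
step 2: θ'=2.1604 (R=0.1429) → pose (3.4590, -2.8595, 2.1604)
step 3: θ'=1.5354 (R=-6.0000) → pose (2.4498, 0.6890, 1.5354)
step 4: θ'=0.7854 (R=0.8333) → pose (2.2062, 0.1292, 0.7854)
step 5: θ'=-1.4646 (R=0.6667) → pose (1.0719, 0.5300, -1.4646)

(1.0719, 0.5300, -1.4646)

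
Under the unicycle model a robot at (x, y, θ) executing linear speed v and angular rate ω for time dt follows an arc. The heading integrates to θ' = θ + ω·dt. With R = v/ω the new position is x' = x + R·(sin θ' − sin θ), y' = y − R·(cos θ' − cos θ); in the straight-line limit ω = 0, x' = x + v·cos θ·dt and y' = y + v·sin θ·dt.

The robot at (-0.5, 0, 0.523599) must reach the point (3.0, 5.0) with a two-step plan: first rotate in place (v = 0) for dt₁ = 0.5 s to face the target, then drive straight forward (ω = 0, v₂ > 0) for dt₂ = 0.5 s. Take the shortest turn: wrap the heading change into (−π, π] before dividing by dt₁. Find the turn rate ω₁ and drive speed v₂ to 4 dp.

ω₁ = 0.8729, v₂ = 12.2066

heading to target = atan2(5−0, 3−-0.5) = 0.9601
Δθ = wrap(0.9601 − 0.5236) = 0.4365; ω₁ = Δθ/dt₁ = 0.8729
distance = √((3−-0.5)² + (5−0)²) = 6.1033; v₂ = distance/dt₂ = 12.2066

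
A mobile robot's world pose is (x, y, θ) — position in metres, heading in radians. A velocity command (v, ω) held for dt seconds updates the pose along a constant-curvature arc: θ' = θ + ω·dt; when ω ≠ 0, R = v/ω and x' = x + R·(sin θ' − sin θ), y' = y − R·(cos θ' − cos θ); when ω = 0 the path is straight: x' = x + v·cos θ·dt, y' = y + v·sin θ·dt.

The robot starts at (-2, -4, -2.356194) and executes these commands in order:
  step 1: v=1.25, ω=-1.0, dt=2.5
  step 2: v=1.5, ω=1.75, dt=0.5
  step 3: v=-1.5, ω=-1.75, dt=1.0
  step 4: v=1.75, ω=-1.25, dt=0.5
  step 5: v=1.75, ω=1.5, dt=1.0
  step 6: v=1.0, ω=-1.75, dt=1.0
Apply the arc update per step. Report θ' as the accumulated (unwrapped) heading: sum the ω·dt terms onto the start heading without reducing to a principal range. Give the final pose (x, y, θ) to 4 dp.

step 1: θ'=-4.8562 (R=-1.2500) → pose (-4.1210, -2.9370, -4.8562)
step 2: θ'=-3.9812 (R=0.8571) → pose (-4.3312, -2.2418, -3.9812)
step 3: θ'=-5.7312 (R=0.8571) → pose (-4.5198, -3.5440, -5.7312)
step 4: θ'=-6.3562 (R=-1.4000) → pose (-3.6835, -3.3398, -6.3562)
step 5: θ'=-4.8562 (R=1.1667) → pose (-2.4438, -2.3434, -4.8562)
step 6: θ'=-6.6062 (R=-0.5714) → pose (-1.6969, -1.8834, -6.6062)

(-1.6969, -1.8834, -6.6062)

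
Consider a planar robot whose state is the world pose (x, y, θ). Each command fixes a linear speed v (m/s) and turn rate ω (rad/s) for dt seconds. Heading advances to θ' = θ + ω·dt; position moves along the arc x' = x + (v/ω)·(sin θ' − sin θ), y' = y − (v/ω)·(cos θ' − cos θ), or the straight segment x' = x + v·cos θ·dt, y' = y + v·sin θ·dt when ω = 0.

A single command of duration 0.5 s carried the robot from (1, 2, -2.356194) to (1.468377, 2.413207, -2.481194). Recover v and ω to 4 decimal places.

Δθ = -2.481194 − -2.356194 = -0.125000
ω = Δθ/dt = -0.125000/0.5 = -0.2500
R = Δx/(sin θ' − sin θ) = 5.0000
v = R·ω = 5.0000·-0.2500 = -1.2500

v = -1.2500, ω = -0.2500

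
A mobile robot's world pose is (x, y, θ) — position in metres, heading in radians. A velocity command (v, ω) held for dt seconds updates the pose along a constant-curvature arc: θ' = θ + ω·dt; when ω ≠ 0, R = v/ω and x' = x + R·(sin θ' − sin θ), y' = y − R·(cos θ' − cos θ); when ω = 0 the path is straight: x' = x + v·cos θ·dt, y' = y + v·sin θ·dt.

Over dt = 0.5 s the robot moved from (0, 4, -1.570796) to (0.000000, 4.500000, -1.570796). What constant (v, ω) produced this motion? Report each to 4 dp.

Δθ = -1.570796 − -1.570796 = 0.000000
ω = Δθ/dt = 0.000000/0.5 = 0.0000
ω = 0 → v = (Δx·cos θ + Δy·sin θ)/dt = -1.0000

v = -1.0000, ω = 0.0000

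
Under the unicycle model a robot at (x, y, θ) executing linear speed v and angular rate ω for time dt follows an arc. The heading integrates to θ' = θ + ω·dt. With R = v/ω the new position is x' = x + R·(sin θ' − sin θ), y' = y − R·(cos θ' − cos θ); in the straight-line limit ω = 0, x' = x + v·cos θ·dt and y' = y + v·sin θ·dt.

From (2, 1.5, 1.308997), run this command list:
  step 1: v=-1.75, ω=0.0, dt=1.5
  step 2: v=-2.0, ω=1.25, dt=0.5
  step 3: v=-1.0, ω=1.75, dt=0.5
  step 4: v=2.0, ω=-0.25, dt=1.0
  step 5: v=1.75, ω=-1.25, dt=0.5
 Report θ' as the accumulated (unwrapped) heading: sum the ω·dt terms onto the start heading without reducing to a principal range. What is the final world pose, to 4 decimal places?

(-0.6099, -0.8022, 1.9340)

step 1: θ'=1.3090 (straight) → pose (1.3206, -1.0356, 1.3090)
step 2: θ'=1.9340 (R=-1.6000) → pose (1.3705, -2.0181, 1.9340)
step 3: θ'=2.8090 (R=-0.5714) → pose (1.7180, -2.3552, 2.8090)
step 4: θ'=2.5590 (R=-8.0000) → pose (-0.0715, -1.4739, 2.5590)
step 5: θ'=1.9340 (R=-1.4000) → pose (-0.6099, -0.8022, 1.9340)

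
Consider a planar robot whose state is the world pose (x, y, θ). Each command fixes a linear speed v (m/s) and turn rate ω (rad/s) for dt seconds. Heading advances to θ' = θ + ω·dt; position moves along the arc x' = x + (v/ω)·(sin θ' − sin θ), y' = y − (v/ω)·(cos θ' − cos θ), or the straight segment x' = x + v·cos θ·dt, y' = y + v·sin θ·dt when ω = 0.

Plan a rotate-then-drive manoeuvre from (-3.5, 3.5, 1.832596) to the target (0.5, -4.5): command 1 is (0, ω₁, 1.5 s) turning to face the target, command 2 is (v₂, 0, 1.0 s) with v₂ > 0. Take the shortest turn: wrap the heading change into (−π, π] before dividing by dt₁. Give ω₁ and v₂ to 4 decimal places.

ω₁ = -1.9598, v₂ = 8.9443

heading to target = atan2(-4.5−3.5, 0.5−-3.5) = -1.1071
Δθ = wrap(-1.1071 − 1.8326) = -2.9397; ω₁ = Δθ/dt₁ = -1.9598
distance = √((0.5−-3.5)² + (-4.5−3.5)²) = 8.9443; v₂ = distance/dt₂ = 8.9443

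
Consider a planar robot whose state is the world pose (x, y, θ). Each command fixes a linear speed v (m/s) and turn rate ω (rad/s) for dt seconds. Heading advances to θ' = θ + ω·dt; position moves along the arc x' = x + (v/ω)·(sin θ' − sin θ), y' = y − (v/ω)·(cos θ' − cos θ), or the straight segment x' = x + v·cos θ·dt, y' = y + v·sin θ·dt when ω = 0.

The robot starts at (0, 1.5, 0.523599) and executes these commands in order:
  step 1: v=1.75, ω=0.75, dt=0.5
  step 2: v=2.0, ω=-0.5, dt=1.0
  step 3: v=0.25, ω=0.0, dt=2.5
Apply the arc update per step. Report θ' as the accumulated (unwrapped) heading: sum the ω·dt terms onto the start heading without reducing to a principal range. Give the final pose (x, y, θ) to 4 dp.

(2.8124, 3.5059, 0.3986)

step 1: θ'=0.8986 (R=2.3333) → pose (0.6591, 2.0677, 0.8986)
step 2: θ'=0.3986 (R=-4.0000) → pose (2.2364, 3.2633, 0.3986)
step 3: θ'=0.3986 (straight) → pose (2.8124, 3.5059, 0.3986)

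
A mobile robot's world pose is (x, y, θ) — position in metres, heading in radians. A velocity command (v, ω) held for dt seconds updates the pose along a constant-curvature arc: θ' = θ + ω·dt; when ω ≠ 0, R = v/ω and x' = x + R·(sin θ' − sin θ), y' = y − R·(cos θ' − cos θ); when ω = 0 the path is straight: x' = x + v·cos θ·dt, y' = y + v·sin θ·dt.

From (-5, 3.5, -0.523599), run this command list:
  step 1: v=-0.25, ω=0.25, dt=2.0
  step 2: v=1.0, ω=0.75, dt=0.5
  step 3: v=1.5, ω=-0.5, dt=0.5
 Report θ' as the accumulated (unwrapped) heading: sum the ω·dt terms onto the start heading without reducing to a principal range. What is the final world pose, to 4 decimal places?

(-4.2570, 3.8827, 0.1014)

step 1: θ'=-0.0236 (R=-1.0000) → pose (-5.4764, 3.6337, -0.0236)
step 2: θ'=0.3514 (R=1.3333) → pose (-4.9860, 3.7148, 0.3514)
step 3: θ'=0.1014 (R=-3.0000) → pose (-4.2570, 3.8827, 0.1014)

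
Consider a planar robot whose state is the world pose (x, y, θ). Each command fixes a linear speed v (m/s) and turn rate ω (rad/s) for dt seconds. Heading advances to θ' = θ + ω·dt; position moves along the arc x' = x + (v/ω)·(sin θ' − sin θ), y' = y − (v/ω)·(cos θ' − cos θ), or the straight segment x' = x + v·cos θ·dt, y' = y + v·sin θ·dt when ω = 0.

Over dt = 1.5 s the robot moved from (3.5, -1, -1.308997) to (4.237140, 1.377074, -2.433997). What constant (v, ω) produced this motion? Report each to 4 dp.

Δθ = -2.433997 − -1.308997 = -1.125000
ω = Δθ/dt = -1.125000/1.5 = -0.7500
R = −Δy/(cos θ' − cos θ) = 2.3333
v = R·ω = 2.3333·-0.7500 = -1.7500

v = -1.7500, ω = -0.7500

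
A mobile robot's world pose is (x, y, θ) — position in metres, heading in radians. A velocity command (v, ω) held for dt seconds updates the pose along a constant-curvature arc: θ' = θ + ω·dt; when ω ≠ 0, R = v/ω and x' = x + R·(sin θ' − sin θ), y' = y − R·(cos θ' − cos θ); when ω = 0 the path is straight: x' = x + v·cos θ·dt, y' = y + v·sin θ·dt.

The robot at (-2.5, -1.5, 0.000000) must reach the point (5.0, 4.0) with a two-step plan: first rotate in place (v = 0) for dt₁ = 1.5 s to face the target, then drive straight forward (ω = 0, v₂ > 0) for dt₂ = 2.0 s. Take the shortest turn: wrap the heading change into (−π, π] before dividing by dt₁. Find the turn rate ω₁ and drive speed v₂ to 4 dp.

ω₁ = 0.4218, v₂ = 4.6503

heading to target = atan2(4−-1.5, 5−-2.5) = 0.6327
Δθ = wrap(0.6327 − 0.0000) = 0.6327; ω₁ = Δθ/dt₁ = 0.4218
distance = √((5−-2.5)² + (4−-1.5)²) = 9.3005; v₂ = distance/dt₂ = 4.6503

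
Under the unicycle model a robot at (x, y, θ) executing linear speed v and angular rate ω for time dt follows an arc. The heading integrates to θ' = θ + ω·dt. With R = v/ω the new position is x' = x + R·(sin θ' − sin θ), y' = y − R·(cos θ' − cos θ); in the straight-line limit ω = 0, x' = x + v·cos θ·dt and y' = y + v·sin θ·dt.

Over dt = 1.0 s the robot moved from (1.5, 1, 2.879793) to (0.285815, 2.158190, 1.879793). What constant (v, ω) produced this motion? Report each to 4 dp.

v = 1.7500, ω = -1.0000

Δθ = 1.879793 − 2.879793 = -1.000000
ω = Δθ/dt = -1.000000/1.0 = -1.0000
R = Δx/(sin θ' − sin θ) = -1.7500
v = R·ω = -1.7500·-1.0000 = 1.7500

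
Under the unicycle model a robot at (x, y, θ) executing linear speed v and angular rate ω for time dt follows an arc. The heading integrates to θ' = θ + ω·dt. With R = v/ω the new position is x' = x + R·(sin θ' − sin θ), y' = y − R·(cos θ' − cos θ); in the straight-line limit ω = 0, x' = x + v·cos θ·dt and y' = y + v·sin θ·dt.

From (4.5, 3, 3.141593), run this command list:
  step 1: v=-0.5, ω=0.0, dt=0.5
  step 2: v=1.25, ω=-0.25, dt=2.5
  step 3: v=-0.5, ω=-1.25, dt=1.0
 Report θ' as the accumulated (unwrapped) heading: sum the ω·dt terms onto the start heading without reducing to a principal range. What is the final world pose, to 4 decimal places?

(1.9721, 3.5010, 1.2666)

step 1: θ'=3.1416 (straight) → pose (4.7500, 3.0000, 3.1416)
step 2: θ'=2.5166 (R=-5.0000) → pose (1.8245, 3.9452, 2.5166)
step 3: θ'=1.2666 (R=0.4000) → pose (1.9721, 3.5010, 1.2666)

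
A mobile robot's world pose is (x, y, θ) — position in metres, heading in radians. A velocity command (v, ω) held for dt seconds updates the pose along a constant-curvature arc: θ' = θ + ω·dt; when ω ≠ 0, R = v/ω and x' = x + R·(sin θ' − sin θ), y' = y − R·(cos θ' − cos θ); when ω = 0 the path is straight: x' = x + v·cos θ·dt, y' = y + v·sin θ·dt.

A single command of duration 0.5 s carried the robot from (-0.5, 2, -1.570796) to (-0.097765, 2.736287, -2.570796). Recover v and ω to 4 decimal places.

v = -1.7500, ω = -2.0000

Δθ = -2.570796 − -1.570796 = -1.000000
ω = Δθ/dt = -1.000000/0.5 = -2.0000
R = −Δy/(cos θ' − cos θ) = 0.8750
v = R·ω = 0.8750·-2.0000 = -1.7500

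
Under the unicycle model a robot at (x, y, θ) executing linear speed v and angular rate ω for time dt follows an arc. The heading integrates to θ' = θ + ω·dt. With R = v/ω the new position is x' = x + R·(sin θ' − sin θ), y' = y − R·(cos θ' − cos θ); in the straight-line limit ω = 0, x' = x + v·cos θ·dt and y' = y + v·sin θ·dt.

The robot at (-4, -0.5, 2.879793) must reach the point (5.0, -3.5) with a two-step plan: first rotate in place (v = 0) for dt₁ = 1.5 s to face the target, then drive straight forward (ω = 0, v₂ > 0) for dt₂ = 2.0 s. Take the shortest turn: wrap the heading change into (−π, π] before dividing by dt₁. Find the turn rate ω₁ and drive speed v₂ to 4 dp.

ω₁ = 2.0544, v₂ = 4.7434

heading to target = atan2(-3.5−-0.5, 5−-4) = -0.3218
Δθ = wrap(-0.3218 − 2.8798) = 3.0816; ω₁ = Δθ/dt₁ = 2.0544
distance = √((5−-4)² + (-3.5−-0.5)²) = 9.4868; v₂ = distance/dt₂ = 4.7434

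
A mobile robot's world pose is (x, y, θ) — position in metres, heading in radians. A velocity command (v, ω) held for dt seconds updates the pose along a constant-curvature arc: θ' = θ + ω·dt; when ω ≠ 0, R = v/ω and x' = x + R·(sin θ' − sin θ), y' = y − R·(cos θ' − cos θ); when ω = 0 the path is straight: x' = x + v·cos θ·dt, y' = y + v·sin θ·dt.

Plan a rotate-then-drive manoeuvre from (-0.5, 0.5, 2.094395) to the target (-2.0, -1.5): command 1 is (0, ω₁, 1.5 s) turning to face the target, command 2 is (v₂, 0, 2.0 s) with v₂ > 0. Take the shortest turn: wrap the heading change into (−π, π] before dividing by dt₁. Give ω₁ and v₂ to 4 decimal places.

ω₁ = 1.3163, v₂ = 1.2500

heading to target = atan2(-1.5−0.5, -2−-0.5) = -2.2143
Δθ = wrap(-2.2143 − 2.0944) = 1.9745; ω₁ = Δθ/dt₁ = 1.3163
distance = √((-2−-0.5)² + (-1.5−0.5)²) = 2.5000; v₂ = distance/dt₂ = 1.2500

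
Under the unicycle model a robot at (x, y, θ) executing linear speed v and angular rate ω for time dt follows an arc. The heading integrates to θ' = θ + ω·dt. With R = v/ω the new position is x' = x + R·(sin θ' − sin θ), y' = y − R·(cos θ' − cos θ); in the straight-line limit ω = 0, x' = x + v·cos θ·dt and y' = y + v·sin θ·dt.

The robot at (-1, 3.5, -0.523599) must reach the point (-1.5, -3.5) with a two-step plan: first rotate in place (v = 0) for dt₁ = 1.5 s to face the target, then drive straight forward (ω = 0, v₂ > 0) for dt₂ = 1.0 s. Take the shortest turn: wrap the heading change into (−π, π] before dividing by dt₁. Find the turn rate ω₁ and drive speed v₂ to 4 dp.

heading to target = atan2(-3.5−3.5, -1.5−-1) = -1.6421
Δθ = wrap(-1.6421 − -0.5236) = -1.1185; ω₁ = Δθ/dt₁ = -0.7457
distance = √((-1.5−-1)² + (-3.5−3.5)²) = 7.0178; v₂ = distance/dt₂ = 7.0178

ω₁ = -0.7457, v₂ = 7.0178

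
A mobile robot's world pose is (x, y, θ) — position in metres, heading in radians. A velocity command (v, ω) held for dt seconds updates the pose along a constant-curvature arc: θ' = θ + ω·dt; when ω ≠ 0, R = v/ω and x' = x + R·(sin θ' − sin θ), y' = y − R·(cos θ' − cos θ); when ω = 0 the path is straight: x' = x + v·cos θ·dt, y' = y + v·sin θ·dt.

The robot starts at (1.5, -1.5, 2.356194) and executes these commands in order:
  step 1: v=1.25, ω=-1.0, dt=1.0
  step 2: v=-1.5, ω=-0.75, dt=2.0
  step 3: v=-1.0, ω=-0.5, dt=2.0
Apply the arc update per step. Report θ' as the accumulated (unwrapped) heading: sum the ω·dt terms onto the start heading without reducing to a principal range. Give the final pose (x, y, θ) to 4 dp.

step 1: θ'=1.3562 (R=-1.2500) → pose (1.1626, -0.3499, 1.3562)
step 2: θ'=-0.1438 (R=2.0000) → pose (-1.0782, -1.9034, -0.1438)
step 3: θ'=-1.1438 (R=2.0000) → pose (-2.6120, -0.7523, -1.1438)

(-2.6120, -0.7523, -1.1438)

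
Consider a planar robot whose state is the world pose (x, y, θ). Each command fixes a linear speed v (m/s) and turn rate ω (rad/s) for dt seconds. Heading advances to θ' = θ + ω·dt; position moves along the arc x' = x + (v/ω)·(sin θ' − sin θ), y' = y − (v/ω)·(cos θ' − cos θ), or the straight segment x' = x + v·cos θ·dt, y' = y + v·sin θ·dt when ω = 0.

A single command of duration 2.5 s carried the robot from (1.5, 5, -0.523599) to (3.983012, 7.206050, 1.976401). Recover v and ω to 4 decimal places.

v = 1.7500, ω = 1.0000

Δθ = 1.976401 − -0.523599 = 2.500000
ω = Δθ/dt = 2.500000/2.5 = 1.0000
R = Δx/(sin θ' − sin θ) = 1.7500
v = R·ω = 1.7500·1.0000 = 1.7500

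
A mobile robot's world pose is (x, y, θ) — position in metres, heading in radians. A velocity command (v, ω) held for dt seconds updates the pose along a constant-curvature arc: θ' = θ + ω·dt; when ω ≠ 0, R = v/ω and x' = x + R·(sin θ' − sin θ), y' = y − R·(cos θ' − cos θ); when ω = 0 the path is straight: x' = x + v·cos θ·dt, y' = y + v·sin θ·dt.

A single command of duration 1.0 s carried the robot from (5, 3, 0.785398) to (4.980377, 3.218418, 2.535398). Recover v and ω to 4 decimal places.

v = 0.2500, ω = 1.7500

Δθ = 2.535398 − 0.785398 = 1.750000
ω = Δθ/dt = 1.750000/1.0 = 1.7500
R = −Δy/(cos θ' − cos θ) = 0.1429
v = R·ω = 0.1429·1.7500 = 0.2500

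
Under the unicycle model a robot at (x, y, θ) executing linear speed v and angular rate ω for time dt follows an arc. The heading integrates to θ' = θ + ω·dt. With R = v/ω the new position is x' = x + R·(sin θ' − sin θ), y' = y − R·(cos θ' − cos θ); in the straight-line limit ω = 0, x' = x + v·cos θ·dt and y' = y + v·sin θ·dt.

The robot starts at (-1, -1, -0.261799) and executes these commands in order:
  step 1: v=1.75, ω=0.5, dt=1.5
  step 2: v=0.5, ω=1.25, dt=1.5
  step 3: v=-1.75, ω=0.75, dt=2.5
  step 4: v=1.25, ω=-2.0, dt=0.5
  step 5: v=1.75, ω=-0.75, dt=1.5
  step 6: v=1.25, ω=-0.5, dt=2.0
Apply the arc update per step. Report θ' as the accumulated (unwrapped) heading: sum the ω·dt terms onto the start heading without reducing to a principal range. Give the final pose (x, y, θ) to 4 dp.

step 1: θ'=0.4882 (R=3.5000) → pose (1.5475, -0.7104, 0.4882)
step 2: θ'=2.3632 (R=0.4000) → pose (1.6407, -0.0723, 2.3632)
step 3: θ'=4.2382 (R=-2.3333) → pose (5.3549, 0.5237, 4.2382)
step 4: θ'=3.2382 (R=-0.6250) → pose (4.8592, 0.1870, 3.2382)
step 5: θ'=2.1132 (R=-2.3333) → pose (2.6357, 1.3050, 2.1132)
step 6: θ'=1.1132 (R=-2.5000) → pose (2.5341, 3.7000, 1.1132)

(2.5341, 3.7000, 1.1132)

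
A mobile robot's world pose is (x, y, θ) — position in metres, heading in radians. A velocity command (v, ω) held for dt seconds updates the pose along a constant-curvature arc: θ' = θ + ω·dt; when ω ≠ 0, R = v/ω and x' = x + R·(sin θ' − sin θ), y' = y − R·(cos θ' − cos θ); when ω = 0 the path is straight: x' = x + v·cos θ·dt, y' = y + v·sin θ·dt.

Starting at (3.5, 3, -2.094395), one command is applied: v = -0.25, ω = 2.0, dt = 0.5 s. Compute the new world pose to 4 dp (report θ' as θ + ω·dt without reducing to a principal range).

θ' = -2.0944 + 2.0·0.5 = -1.0944
R = v/ω = -0.25/2.0 = -0.1250
x' = 3.5 + -0.1250·(sin -1.0944 − sin -2.0944) = 3.5028
y' = 3 − -0.1250·(cos -1.0944 − cos -2.0944) = 3.1198

(3.5028, 3.1198, -1.0944)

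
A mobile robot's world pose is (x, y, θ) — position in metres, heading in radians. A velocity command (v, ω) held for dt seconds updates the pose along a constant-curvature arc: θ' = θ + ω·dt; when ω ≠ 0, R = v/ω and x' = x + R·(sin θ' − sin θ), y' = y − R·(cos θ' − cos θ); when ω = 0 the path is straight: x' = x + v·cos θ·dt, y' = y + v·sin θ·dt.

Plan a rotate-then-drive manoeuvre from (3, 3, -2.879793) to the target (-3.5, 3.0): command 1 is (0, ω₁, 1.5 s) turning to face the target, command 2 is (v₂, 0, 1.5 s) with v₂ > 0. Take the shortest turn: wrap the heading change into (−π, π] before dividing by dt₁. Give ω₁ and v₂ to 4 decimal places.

ω₁ = -0.1745, v₂ = 4.3333

heading to target = atan2(3−3, -3.5−3) = 3.1416
Δθ = wrap(3.1416 − -2.8798) = -0.2618; ω₁ = Δθ/dt₁ = -0.1745
distance = √((-3.5−3)² + (3−3)²) = 6.5000; v₂ = distance/dt₂ = 4.3333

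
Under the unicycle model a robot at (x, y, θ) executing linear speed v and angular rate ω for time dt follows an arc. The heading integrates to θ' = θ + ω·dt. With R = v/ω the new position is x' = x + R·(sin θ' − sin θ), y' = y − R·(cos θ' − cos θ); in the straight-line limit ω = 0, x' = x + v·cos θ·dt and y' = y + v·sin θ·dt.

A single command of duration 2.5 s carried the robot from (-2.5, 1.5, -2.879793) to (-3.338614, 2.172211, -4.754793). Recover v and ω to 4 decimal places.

Δθ = -4.754793 − -2.879793 = -1.875000
ω = Δθ/dt = -1.875000/2.5 = -0.7500
R = Δx/(sin θ' − sin θ) = -0.6667
v = R·ω = -0.6667·-0.7500 = 0.5000

v = 0.5000, ω = -0.7500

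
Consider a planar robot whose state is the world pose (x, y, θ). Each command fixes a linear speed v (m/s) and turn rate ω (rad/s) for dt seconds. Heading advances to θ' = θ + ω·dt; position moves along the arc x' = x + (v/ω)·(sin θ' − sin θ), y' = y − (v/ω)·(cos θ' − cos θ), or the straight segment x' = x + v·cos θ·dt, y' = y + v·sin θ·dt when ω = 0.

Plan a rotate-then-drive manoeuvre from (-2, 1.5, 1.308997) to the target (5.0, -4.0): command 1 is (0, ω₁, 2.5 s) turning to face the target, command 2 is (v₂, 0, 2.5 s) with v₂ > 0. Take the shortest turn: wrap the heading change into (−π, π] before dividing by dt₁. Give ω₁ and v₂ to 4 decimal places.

heading to target = atan2(-4−1.5, 5−-2) = -0.6660
Δθ = wrap(-0.6660 − 1.3090) = -1.9750; ω₁ = Δθ/dt₁ = -0.7900
distance = √((5−-2)² + (-4−1.5)²) = 8.9022; v₂ = distance/dt₂ = 3.5609

ω₁ = -0.7900, v₂ = 3.5609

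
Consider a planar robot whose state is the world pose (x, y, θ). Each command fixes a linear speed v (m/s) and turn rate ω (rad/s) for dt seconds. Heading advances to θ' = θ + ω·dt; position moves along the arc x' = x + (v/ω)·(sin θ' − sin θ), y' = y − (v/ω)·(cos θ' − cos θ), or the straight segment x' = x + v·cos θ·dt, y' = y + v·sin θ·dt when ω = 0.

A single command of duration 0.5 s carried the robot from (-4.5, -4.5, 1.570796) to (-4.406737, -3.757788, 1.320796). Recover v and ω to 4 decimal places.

Δθ = 1.320796 − 1.570796 = -0.250000
ω = Δθ/dt = -0.250000/0.5 = -0.5000
R = −Δy/(cos θ' − cos θ) = -3.0000
v = R·ω = -3.0000·-0.5000 = 1.5000

v = 1.5000, ω = -0.5000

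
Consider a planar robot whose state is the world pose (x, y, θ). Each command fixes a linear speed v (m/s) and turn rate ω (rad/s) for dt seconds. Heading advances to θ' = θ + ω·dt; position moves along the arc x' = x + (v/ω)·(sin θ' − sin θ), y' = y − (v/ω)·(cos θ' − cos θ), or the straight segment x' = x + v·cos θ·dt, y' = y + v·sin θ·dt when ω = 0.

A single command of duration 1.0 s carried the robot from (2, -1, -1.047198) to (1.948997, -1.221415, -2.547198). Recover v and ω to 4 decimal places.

Δθ = -2.547198 − -1.047198 = -1.500000
ω = Δθ/dt = -1.500000/1.0 = -1.5000
R = −Δy/(cos θ' − cos θ) = -0.1667
v = R·ω = -0.1667·-1.5000 = 0.2500

v = 0.2500, ω = -1.5000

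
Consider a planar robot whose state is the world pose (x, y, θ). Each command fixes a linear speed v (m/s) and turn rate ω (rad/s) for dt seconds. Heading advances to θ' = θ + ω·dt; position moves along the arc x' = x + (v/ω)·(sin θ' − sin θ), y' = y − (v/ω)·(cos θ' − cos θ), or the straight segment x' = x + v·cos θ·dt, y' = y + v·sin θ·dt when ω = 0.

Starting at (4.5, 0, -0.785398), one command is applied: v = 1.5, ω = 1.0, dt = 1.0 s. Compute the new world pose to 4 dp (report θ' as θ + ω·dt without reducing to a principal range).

θ' = -0.7854 + 1.0·1.0 = 0.2146
R = v/ω = 1.5/1.0 = 1.5000
x' = 4.5 + 1.5000·(sin 0.2146 − sin -0.7854) = 5.8801
y' = 0 − 1.5000·(cos 0.2146 − cos -0.7854) = -0.4049

(5.8801, -0.4049, 0.2146)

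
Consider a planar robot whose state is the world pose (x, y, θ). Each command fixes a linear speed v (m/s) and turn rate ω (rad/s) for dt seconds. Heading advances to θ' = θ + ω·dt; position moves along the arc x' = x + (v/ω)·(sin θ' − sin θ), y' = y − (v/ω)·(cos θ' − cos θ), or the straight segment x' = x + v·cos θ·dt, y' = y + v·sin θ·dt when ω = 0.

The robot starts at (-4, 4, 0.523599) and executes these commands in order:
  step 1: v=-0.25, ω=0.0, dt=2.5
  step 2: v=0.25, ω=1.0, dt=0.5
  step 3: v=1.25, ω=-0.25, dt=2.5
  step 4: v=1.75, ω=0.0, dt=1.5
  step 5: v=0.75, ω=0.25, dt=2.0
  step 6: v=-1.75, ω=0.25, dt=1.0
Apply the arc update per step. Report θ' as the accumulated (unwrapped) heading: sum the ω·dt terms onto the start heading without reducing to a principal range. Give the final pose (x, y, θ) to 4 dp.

step 1: θ'=0.5236 (straight) → pose (-4.5413, 3.6875, 0.5236)
step 2: θ'=1.0236 (R=0.2500) → pose (-4.4528, 3.7739, 1.0236)
step 3: θ'=0.3986 (R=-5.0000) → pose (-2.1235, 5.7805, 0.3986)
step 4: θ'=0.3986 (straight) → pose (0.2957, 6.7993, 0.3986)
step 5: θ'=0.8986 (R=3.0000) → pose (1.4787, 7.6960, 0.8986)
step 6: θ'=1.1486 (R=-7.0000) → pose (0.5706, 6.2054, 1.1486)

(0.5706, 6.2054, 1.1486)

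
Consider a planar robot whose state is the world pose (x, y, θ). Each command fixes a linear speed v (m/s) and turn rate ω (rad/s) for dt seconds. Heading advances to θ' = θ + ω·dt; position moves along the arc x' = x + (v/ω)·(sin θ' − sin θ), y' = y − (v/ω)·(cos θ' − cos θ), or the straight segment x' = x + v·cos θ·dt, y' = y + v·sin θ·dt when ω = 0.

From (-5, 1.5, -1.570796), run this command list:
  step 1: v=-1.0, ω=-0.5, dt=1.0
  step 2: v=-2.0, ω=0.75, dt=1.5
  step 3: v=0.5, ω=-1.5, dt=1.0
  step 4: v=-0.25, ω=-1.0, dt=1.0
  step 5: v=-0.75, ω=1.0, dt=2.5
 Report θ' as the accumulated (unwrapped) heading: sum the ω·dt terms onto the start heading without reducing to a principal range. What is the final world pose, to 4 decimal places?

step 1: θ'=-2.0708 (R=2.0000) → pose (-4.7552, 2.4589, -2.0708)
step 2: θ'=-0.9458 (R=-2.6667) → pose (-4.9328, 5.2976, -0.9458)
step 3: θ'=-2.4458 (R=-0.3333) → pose (-4.9895, 4.8467, -2.4458)
step 4: θ'=-3.4458 (R=0.2500) → pose (-4.7543, 4.8933, -3.4458)
step 5: θ'=-0.9458 (R=-0.7500) → pose (-3.9215, 6.0477, -0.9458)

(-3.9215, 6.0477, -0.9458)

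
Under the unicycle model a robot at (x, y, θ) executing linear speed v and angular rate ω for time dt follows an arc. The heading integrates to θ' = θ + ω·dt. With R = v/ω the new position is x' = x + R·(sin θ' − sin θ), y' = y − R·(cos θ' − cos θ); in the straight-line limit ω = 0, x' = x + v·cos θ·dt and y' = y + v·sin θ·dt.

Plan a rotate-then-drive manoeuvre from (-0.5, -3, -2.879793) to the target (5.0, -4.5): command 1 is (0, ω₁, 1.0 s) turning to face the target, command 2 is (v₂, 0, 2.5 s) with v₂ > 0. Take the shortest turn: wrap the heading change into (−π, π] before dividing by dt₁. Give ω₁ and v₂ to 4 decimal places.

heading to target = atan2(-4.5−-3, 5−-0.5) = -0.2663
Δθ = wrap(-0.2663 − -2.8798) = 2.6135; ω₁ = Δθ/dt₁ = 2.6135
distance = √((5−-0.5)² + (-4.5−-3)²) = 5.7009; v₂ = distance/dt₂ = 2.2804

ω₁ = 2.6135, v₂ = 2.2804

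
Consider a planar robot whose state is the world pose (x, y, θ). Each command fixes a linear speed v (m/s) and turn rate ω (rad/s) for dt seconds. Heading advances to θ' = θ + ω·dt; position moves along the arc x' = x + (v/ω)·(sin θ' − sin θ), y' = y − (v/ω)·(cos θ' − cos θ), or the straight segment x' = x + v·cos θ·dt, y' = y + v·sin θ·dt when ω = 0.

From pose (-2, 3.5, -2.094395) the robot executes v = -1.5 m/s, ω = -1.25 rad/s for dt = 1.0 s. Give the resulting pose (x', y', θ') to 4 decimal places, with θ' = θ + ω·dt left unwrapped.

θ' = -2.0944 + -1.25·1.0 = -3.3444
R = v/ω = -1.5/-1.25 = 1.2000
x' = -2 + 1.2000·(sin -3.3444 − sin -2.0944) = -0.7191
y' = 3.5 − 1.2000·(cos -3.3444 − cos -2.0944) = 4.0754

(-0.7191, 4.0754, -3.3444)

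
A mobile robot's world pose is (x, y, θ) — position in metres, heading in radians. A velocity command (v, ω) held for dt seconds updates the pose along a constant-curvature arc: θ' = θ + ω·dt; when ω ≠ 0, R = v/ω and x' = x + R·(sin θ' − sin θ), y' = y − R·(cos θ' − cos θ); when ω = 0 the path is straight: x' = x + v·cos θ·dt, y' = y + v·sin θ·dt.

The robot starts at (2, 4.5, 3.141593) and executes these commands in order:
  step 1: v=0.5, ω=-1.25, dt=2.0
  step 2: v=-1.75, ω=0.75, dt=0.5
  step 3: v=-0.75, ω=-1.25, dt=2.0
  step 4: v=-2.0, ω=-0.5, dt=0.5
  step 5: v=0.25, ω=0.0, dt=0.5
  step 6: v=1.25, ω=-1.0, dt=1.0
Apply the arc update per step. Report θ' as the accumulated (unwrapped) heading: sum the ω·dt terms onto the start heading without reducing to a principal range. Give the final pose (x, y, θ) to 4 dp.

(-0.6550, 4.7709, -2.7334)

step 1: θ'=0.6416 (R=-0.4000) → pose (1.7606, 5.2205, 0.6416)
step 2: θ'=1.0166 (R=-2.3333) → pose (1.1730, 4.5791, 1.0166)
step 3: θ'=-1.4834 (R=0.6000) → pose (0.0651, 4.8425, -1.4834)
step 4: θ'=-1.7334 (R=4.0000) → pose (0.1026, 5.8392, -1.7334)
step 5: θ'=-1.7334 (straight) → pose (0.0823, 5.7158, -1.7334)
step 6: θ'=-2.7334 (R=-1.2500) → pose (-0.6550, 4.7709, -2.7334)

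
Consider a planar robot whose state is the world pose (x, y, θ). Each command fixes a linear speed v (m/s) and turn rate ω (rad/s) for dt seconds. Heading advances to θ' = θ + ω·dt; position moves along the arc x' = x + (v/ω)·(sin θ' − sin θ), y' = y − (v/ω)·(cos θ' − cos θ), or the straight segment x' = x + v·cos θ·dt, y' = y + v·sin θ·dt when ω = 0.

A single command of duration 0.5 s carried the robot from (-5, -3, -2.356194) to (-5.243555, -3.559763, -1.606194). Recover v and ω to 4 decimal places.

v = 1.2500, ω = 1.5000

Δθ = -1.606194 − -2.356194 = 0.750000
ω = Δθ/dt = 0.750000/0.5 = 1.5000
R = −Δy/(cos θ' − cos θ) = 0.8333
v = R·ω = 0.8333·1.5000 = 1.2500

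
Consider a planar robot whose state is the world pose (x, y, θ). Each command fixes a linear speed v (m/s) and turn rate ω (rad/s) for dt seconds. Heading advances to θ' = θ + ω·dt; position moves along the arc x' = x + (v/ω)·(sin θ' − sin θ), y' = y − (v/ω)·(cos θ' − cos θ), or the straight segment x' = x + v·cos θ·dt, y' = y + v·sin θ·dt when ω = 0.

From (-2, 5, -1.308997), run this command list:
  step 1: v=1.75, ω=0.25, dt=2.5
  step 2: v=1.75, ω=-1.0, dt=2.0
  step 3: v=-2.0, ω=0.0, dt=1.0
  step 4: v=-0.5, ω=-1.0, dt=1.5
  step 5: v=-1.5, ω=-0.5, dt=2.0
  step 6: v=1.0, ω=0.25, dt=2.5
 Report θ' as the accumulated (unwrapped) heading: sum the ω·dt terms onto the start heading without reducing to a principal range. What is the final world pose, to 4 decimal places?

(2.9238, -1.2998, -4.5590)

step 1: θ'=-0.6840 (R=7.0000) → pose (0.3382, 1.3864, -0.6840)
step 2: θ'=-2.6840 (R=-1.7500) → pose (0.0055, -1.5399, -2.6840)
step 3: θ'=-2.6840 (straight) → pose (1.7998, -0.6564, -2.6840)
step 4: θ'=-4.1840 (R=0.5000) → pose (2.4525, -0.8528, -4.1840)
step 5: θ'=-5.1840 (R=3.0000) → pose (2.5341, -3.7282, -5.1840)
step 6: θ'=-4.5590 (R=4.0000) → pose (2.9238, -1.2998, -4.5590)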